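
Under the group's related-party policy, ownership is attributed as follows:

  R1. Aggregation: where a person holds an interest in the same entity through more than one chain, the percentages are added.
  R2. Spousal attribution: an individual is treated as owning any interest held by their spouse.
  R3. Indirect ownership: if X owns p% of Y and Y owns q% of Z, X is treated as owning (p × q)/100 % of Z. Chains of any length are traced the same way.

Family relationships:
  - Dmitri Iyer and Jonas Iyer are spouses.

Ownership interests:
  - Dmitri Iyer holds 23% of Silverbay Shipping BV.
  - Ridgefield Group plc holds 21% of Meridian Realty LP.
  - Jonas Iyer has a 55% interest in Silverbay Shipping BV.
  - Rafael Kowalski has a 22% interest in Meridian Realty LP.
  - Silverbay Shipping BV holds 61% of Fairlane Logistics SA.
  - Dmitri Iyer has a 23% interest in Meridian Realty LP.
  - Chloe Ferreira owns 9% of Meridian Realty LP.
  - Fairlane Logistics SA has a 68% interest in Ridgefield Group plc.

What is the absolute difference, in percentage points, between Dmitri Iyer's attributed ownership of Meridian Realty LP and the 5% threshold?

24.794424

By spousal attribution (R2), Dmitri Iyer is treated as also owning Jonas Iyer's interest in Silverbay Shipping BV, giving 23% + 55% = 78%.
Chain via Silverbay Shipping BV → Fairlane Logistics SA → Ridgefield Group plc (R3): 78% × 61% × 68% × 21% = 6.794424% of Meridian Realty LP.
Direct interest in Meridian Realty LP: 23%.
Aggregating (R1): 6.794424% + 23% = 29.794424%.
29.794424% exceeds the 5% threshold by 24.794424 percentage points.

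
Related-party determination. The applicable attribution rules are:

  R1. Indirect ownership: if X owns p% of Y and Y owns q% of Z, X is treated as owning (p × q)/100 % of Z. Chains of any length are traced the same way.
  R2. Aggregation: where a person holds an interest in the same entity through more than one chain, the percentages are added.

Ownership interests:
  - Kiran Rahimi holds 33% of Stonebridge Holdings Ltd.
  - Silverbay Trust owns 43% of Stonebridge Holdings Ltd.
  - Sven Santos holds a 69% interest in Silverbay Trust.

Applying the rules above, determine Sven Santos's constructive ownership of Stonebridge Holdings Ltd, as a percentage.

Chain via Silverbay Trust (R1): 69% × 43% = 29.67% of Stonebridge Holdings Ltd.

29.67%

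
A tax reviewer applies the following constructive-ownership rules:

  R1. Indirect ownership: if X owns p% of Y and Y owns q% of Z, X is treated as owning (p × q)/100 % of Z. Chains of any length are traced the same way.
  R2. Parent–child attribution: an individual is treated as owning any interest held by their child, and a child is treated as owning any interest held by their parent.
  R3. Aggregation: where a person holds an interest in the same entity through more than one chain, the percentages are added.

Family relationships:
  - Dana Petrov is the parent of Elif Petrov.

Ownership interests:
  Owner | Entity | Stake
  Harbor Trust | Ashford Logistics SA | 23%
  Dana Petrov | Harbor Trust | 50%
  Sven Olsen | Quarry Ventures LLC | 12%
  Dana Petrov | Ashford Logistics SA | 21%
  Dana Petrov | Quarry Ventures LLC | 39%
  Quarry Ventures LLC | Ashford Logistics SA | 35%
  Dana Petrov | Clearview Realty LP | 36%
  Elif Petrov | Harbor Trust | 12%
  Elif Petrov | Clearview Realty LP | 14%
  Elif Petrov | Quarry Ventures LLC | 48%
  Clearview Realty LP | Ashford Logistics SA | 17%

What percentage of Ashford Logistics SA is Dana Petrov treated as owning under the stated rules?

By parent–child attribution (R2), Dana Petrov is treated as also owning Elif Petrov's interest in Quarry Ventures LLC, giving 39% + 48% = 87%.
By parent–child attribution (R2), Dana Petrov is treated as also owning Elif Petrov's interest in Clearview Realty LP, giving 36% + 14% = 50%.
By parent–child attribution (R2), Dana Petrov is treated as also owning Elif Petrov's interest in Harbor Trust, giving 50% + 12% = 62%.
Chain via Quarry Ventures LLC (R1): 87% × 35% = 30.45% of Ashford Logistics SA.
Chain via Clearview Realty LP (R1): 50% × 17% = 8.5% of Ashford Logistics SA.
Chain via Harbor Trust (R1): 62% × 23% = 14.26% of Ashford Logistics SA.
Direct interest in Ashford Logistics SA: 21%.
Aggregating (R3): 30.45% + 8.5% + 14.26% + 21% = 74.21%.

74.21%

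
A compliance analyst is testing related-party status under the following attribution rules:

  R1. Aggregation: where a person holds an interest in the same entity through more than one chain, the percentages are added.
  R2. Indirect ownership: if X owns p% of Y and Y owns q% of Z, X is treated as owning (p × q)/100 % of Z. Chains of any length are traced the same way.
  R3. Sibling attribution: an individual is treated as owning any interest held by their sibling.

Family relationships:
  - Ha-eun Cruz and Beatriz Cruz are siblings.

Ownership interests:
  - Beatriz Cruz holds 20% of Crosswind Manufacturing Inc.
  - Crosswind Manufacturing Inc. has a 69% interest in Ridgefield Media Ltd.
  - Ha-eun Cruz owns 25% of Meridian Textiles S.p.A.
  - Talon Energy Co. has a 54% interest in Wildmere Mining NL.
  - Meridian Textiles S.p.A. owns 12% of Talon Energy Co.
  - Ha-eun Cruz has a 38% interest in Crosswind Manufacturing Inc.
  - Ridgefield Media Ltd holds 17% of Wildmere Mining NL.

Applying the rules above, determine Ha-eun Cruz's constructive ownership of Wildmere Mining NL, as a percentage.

8.4234%

By sibling attribution (R3), Ha-eun Cruz is treated as also owning Beatriz Cruz's interest in Crosswind Manufacturing Inc, giving 38% + 20% = 58%.
Chain via Meridian Textiles S.p.A. → Talon Energy Co. (R2): 25% × 12% × 54% = 1.62% of Wildmere Mining NL.
Chain via Crosswind Manufacturing Inc. → Ridgefield Media Ltd (R2): 58% × 69% × 17% = 6.8034% of Wildmere Mining NL.
Aggregating (R1): 1.62% + 6.8034% = 8.4234%.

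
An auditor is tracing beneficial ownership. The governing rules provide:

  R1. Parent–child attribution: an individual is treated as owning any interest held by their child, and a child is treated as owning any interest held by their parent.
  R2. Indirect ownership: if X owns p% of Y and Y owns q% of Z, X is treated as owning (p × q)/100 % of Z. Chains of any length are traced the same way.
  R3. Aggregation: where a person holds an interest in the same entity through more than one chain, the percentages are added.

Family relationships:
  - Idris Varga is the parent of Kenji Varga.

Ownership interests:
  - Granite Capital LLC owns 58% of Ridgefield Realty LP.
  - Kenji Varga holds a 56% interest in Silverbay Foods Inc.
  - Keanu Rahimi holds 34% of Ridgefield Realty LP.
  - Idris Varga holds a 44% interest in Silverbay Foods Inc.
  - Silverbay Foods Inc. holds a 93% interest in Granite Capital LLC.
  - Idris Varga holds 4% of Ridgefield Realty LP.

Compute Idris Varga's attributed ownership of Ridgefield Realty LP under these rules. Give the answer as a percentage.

By parent–child attribution (R1), Idris Varga is treated as also owning Kenji Varga's interest in Silverbay Foods Inc, giving 44% + 56% = 100%.
Chain via Silverbay Foods Inc. → Granite Capital LLC (R2): 100% × 93% × 58% = 53.94% of Ridgefield Realty LP.
Direct interest in Ridgefield Realty LP: 4%.
Aggregating (R3): 53.94% + 4% = 57.94%.

57.94%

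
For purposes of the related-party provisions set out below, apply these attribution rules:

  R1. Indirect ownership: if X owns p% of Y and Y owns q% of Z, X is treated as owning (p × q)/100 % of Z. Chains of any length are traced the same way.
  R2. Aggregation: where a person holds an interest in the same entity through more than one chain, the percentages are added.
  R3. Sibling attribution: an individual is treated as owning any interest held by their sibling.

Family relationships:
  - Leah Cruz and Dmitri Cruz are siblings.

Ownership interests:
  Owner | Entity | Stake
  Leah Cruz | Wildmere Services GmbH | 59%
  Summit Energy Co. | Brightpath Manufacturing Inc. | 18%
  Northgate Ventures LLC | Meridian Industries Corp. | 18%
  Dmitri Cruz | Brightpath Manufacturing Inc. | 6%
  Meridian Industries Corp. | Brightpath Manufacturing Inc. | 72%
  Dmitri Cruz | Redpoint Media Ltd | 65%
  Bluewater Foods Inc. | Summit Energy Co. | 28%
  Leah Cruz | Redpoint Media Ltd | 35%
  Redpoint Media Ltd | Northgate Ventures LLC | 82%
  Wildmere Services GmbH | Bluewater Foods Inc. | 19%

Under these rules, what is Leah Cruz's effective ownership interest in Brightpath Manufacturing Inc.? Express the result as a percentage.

By sibling attribution (R3), Leah Cruz is treated as also owning Dmitri Cruz's interest in Redpoint Media Ltd, giving 35% + 65% = 100%.
By sibling attribution (R3), Leah Cruz is treated as owning Dmitri Cruz's 6% interest in Brightpath Manufacturing Inc.
Chain via Redpoint Media Ltd → Northgate Ventures LLC → Meridian Industries Corp. (R1): 100% × 82% × 18% × 72% = 10.6272% of Brightpath Manufacturing Inc.
Chain via Wildmere Services GmbH → Bluewater Foods Inc. → Summit Energy Co. (R1): 59% × 19% × 28% × 18% = 0.564984% of Brightpath Manufacturing Inc.
Direct interest in Brightpath Manufacturing Inc: 6%.
Aggregating (R2): 10.6272% + 0.564984% + 6% = 17.192184%.

17.192184%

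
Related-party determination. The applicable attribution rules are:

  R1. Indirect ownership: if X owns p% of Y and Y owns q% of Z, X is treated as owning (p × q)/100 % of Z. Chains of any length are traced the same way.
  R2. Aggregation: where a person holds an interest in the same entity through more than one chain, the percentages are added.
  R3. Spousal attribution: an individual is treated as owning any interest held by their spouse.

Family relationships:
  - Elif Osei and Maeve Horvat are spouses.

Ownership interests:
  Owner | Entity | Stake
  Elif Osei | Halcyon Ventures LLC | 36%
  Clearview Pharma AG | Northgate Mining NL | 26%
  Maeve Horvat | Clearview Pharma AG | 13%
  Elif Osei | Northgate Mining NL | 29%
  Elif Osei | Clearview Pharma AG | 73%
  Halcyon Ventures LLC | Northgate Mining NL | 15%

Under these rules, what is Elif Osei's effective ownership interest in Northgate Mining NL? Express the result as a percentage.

56.76%

By spousal attribution (R3), Elif Osei is treated as also owning Maeve Horvat's interest in Clearview Pharma AG, giving 73% + 13% = 86%.
Chain via Halcyon Ventures LLC (R1): 36% × 15% = 5.4% of Northgate Mining NL.
Chain via Clearview Pharma AG (R1): 86% × 26% = 22.36% of Northgate Mining NL.
Direct interest in Northgate Mining NL: 29%.
Aggregating (R2): 5.4% + 22.36% + 29% = 56.76%.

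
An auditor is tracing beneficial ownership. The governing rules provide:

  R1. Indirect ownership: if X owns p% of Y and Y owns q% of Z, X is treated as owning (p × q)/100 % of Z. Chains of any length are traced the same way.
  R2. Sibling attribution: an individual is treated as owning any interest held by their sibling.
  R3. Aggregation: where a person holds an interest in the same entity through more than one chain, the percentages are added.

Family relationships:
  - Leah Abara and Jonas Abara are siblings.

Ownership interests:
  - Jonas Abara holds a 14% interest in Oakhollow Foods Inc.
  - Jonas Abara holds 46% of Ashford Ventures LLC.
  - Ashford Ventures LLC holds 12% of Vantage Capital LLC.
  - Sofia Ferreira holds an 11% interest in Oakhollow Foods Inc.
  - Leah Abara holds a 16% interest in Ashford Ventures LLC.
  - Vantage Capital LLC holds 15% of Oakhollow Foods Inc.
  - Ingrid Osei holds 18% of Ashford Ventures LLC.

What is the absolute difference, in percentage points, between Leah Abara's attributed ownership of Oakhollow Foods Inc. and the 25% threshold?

9.884

By sibling attribution (R2), Leah Abara is treated as also owning Jonas Abara's interest in Ashford Ventures LLC, giving 16% + 46% = 62%.
By sibling attribution (R2), Leah Abara is treated as owning Jonas Abara's 14% interest in Oakhollow Foods Inc.
Chain via Ashford Ventures LLC → Vantage Capital LLC (R1): 62% × 12% × 15% = 1.116% of Oakhollow Foods Inc.
Direct interest in Oakhollow Foods Inc: 14%.
Aggregating (R3): 1.116% + 14% = 15.116%.
15.116% falls short of the 25% threshold by 9.884 percentage points.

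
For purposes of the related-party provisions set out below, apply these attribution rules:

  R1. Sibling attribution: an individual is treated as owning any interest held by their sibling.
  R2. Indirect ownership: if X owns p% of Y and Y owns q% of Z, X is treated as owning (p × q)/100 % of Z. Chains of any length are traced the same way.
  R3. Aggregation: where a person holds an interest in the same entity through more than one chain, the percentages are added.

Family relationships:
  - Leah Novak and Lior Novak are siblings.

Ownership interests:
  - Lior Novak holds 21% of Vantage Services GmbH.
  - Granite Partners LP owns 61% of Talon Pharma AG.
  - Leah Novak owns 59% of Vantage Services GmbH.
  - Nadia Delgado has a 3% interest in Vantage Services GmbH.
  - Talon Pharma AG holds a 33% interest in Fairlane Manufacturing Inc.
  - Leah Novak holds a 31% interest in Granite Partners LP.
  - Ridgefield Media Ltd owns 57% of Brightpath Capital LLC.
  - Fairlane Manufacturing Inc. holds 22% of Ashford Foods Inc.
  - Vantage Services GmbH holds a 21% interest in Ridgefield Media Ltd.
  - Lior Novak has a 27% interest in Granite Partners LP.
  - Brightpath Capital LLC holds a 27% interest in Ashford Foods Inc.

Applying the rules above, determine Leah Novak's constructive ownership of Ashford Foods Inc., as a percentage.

5.154108%

By sibling attribution (R1), Leah Novak is treated as also owning Lior Novak's interest in Granite Partners LP, giving 31% + 27% = 58%.
By sibling attribution (R1), Leah Novak is treated as also owning Lior Novak's interest in Vantage Services GmbH, giving 59% + 21% = 80%.
Chain via Granite Partners LP → Talon Pharma AG → Fairlane Manufacturing Inc. (R2): 58% × 61% × 33% × 22% = 2.568588% of Ashford Foods Inc.
Chain via Vantage Services GmbH → Ridgefield Media Ltd → Brightpath Capital LLC (R2): 80% × 21% × 57% × 27% = 2.58552% of Ashford Foods Inc.
Aggregating (R3): 2.568588% + 2.58552% = 5.154108%.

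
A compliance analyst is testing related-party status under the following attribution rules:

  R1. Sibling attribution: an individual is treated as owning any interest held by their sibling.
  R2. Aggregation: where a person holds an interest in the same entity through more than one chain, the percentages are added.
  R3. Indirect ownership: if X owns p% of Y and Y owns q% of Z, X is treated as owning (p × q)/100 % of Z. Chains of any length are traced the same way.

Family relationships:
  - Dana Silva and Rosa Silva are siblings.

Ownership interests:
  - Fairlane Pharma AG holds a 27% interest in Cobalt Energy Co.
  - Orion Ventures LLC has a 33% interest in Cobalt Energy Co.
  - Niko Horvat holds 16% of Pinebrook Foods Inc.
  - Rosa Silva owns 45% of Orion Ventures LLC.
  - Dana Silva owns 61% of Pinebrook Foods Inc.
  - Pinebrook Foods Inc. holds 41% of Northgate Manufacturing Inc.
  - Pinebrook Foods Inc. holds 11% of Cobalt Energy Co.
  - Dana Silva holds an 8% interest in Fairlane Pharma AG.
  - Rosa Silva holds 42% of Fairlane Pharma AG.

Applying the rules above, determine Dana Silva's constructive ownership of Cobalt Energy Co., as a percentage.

35.06%

By sibling attribution (R1), Dana Silva is treated as also owning Rosa Silva's interest in Fairlane Pharma AG, giving 8% + 42% = 50%.
By sibling attribution (R1), Dana Silva is treated as owning Rosa Silva's 45% interest in Orion Ventures LLC.
Chain via Pinebrook Foods Inc. (R3): 61% × 11% = 6.71% of Cobalt Energy Co.
Chain via Fairlane Pharma AG (R3): 50% × 27% = 13.5% of Cobalt Energy Co.
Chain via Orion Ventures LLC (R3): 45% × 33% = 14.85% of Cobalt Energy Co.
Aggregating (R2): 6.71% + 13.5% + 14.85% = 35.06%.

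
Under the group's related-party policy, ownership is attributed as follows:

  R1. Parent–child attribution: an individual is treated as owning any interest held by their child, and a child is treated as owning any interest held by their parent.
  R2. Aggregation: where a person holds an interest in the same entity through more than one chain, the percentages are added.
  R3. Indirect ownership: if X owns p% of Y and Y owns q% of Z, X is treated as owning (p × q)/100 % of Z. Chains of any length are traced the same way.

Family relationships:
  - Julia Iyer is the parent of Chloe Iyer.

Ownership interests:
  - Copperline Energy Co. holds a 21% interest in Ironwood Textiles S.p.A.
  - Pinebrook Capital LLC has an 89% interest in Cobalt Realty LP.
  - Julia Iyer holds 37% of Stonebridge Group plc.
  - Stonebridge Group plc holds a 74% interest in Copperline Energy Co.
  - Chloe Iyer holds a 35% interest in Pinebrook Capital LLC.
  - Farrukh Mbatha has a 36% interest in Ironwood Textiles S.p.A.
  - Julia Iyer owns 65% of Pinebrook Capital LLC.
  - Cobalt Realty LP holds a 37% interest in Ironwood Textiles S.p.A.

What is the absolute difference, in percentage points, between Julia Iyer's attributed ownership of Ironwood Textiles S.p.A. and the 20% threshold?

18.6798

By parent–child attribution (R1), Julia Iyer is treated as also owning Chloe Iyer's interest in Pinebrook Capital LLC, giving 65% + 35% = 100%.
Chain via Pinebrook Capital LLC → Cobalt Realty LP (R3): 100% × 89% × 37% = 32.93% of Ironwood Textiles S.p.A.
Chain via Stonebridge Group plc → Copperline Energy Co. (R3): 37% × 74% × 21% = 5.7498% of Ironwood Textiles S.p.A.
Aggregating (R2): 32.93% + 5.7498% = 38.6798%.
38.6798% exceeds the 20% threshold by 18.6798 percentage points.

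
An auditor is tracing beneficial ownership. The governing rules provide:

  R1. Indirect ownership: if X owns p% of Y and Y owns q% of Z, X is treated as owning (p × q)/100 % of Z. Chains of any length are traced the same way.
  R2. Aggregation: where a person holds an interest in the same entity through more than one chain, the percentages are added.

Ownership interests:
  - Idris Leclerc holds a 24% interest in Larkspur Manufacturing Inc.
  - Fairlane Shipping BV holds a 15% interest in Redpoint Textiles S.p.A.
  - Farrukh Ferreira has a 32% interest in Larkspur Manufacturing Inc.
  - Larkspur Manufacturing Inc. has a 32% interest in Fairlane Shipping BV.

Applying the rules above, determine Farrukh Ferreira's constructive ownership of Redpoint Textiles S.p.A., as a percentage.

Chain via Larkspur Manufacturing Inc. → Fairlane Shipping BV (R1): 32% × 32% × 15% = 1.536% of Redpoint Textiles S.p.A.

1.536%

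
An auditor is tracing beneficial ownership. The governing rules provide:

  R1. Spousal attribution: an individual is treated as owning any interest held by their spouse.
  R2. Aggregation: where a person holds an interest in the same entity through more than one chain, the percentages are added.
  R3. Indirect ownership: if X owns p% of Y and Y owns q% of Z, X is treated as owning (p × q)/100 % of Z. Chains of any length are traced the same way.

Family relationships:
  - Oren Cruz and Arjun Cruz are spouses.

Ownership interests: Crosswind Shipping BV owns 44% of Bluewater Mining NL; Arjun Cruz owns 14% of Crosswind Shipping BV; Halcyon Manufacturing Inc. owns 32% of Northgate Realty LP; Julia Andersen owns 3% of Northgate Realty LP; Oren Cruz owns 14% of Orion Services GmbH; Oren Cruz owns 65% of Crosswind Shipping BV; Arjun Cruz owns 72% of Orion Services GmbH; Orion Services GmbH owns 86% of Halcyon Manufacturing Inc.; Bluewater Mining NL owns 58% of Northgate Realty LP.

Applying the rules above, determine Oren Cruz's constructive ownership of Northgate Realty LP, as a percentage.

43.828%

By spousal attribution (R1), Oren Cruz is treated as also owning Arjun Cruz's interest in Orion Services GmbH, giving 14% + 72% = 86%.
By spousal attribution (R1), Oren Cruz is treated as also owning Arjun Cruz's interest in Crosswind Shipping BV, giving 65% + 14% = 79%.
Chain via Orion Services GmbH → Halcyon Manufacturing Inc. (R3): 86% × 86% × 32% = 23.6672% of Northgate Realty LP.
Chain via Crosswind Shipping BV → Bluewater Mining NL (R3): 79% × 44% × 58% = 20.1608% of Northgate Realty LP.
Aggregating (R2): 23.6672% + 20.1608% = 43.828%.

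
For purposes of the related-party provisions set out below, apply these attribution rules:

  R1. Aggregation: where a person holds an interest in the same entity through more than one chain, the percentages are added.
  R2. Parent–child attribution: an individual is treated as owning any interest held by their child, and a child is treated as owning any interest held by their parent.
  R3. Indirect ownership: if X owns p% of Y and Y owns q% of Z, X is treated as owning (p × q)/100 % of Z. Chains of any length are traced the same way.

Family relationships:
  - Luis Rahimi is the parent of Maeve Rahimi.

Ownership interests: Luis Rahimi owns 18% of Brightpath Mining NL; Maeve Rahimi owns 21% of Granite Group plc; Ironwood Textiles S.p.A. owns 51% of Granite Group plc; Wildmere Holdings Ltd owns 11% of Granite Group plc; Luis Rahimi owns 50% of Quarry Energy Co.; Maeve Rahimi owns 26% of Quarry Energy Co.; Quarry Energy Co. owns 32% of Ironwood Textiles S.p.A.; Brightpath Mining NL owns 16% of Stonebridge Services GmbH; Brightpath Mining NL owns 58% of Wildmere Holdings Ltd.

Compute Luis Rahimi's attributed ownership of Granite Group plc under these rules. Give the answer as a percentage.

34.5516%

By parent–child attribution (R2), Luis Rahimi is treated as also owning Maeve Rahimi's interest in Quarry Energy Co, giving 50% + 26% = 76%.
By parent–child attribution (R2), Luis Rahimi is treated as owning Maeve Rahimi's 21% interest in Granite Group plc.
Chain via Quarry Energy Co. → Ironwood Textiles S.p.A. (R3): 76% × 32% × 51% = 12.4032% of Granite Group plc.
Chain via Brightpath Mining NL → Wildmere Holdings Ltd (R3): 18% × 58% × 11% = 1.1484% of Granite Group plc.
Direct interest in Granite Group plc: 21%.
Aggregating (R1): 12.4032% + 1.1484% + 21% = 34.5516%.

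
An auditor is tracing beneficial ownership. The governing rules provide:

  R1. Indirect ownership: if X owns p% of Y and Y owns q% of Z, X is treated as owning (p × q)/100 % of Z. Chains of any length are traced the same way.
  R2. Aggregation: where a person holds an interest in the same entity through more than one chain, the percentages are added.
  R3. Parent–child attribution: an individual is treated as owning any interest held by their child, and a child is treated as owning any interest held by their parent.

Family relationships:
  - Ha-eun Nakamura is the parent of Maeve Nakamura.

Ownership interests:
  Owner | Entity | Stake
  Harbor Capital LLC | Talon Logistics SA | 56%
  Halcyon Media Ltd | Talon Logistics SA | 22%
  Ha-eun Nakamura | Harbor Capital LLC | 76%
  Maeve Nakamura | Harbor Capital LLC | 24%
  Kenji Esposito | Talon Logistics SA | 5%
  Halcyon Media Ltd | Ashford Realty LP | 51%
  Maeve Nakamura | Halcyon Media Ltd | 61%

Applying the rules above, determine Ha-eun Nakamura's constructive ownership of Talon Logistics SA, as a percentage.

69.42%

By parent–child attribution (R3), Ha-eun Nakamura is treated as also owning Maeve Nakamura's interest in Harbor Capital LLC, giving 76% + 24% = 100%.
By parent–child attribution (R3), Ha-eun Nakamura is treated as owning Maeve Nakamura's 61% interest in Halcyon Media Ltd.
Chain via Harbor Capital LLC (R1): 100% × 56% = 56% of Talon Logistics SA.
Chain via Halcyon Media Ltd (R1): 61% × 22% = 13.42% of Talon Logistics SA.
Aggregating (R2): 56% + 13.42% = 69.42%.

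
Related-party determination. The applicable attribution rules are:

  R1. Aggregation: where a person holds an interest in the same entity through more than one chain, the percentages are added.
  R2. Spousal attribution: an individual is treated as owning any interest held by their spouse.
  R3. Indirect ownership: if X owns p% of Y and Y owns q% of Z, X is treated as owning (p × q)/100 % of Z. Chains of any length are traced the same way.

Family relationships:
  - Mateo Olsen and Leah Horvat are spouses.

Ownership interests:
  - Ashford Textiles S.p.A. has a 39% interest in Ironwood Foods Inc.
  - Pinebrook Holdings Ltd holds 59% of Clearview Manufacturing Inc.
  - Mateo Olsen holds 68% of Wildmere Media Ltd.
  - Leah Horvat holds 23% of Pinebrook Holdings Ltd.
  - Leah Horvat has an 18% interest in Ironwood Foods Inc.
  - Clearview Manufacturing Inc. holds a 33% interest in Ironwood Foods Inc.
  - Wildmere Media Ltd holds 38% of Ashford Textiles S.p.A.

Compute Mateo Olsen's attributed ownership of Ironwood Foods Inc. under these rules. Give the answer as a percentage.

By spousal attribution (R2), Mateo Olsen is treated as owning Leah Horvat's 23% interest in Pinebrook Holdings Ltd.
By spousal attribution (R2), Mateo Olsen is treated as owning Leah Horvat's 18% interest in Ironwood Foods Inc.
Chain via Wildmere Media Ltd → Ashford Textiles S.p.A. (R3): 68% × 38% × 39% = 10.0776% of Ironwood Foods Inc.
Chain via Pinebrook Holdings Ltd → Clearview Manufacturing Inc. (R3): 23% × 59% × 33% = 4.4781% of Ironwood Foods Inc.
Direct interest in Ironwood Foods Inc: 18%.
Aggregating (R1): 10.0776% + 4.4781% + 18% = 32.5557%.

32.5557%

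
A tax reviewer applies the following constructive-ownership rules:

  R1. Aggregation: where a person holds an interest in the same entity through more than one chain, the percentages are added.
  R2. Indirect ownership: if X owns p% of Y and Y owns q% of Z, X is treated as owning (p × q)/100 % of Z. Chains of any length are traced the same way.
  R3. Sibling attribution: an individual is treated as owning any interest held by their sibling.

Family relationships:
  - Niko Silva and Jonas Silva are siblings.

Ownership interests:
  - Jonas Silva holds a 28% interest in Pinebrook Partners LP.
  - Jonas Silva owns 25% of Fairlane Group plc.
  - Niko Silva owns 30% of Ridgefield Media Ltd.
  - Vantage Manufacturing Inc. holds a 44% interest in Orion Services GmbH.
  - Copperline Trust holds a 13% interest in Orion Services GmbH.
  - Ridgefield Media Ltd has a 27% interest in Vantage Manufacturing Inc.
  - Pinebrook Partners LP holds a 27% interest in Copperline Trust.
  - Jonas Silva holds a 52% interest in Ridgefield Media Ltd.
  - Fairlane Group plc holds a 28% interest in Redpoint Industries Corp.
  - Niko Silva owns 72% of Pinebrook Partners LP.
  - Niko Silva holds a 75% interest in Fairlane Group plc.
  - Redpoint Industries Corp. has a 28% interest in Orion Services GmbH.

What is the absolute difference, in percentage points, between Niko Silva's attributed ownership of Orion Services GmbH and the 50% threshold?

By sibling attribution (R3), Niko Silva is treated as also owning Jonas Silva's interest in Fairlane Group plc, giving 75% + 25% = 100%.
By sibling attribution (R3), Niko Silva is treated as also owning Jonas Silva's interest in Pinebrook Partners LP, giving 72% + 28% = 100%.
By sibling attribution (R3), Niko Silva is treated as also owning Jonas Silva's interest in Ridgefield Media Ltd, giving 30% + 52% = 82%.
Chain via Fairlane Group plc → Redpoint Industries Corp. (R2): 100% × 28% × 28% = 7.84% of Orion Services GmbH.
Chain via Pinebrook Partners LP → Copperline Trust (R2): 100% × 27% × 13% = 3.51% of Orion Services GmbH.
Chain via Ridgefield Media Ltd → Vantage Manufacturing Inc. (R2): 82% × 27% × 44% = 9.7416% of Orion Services GmbH.
Aggregating (R1): 7.84% + 3.51% + 9.7416% = 21.0916%.
21.0916% falls short of the 50% threshold by 28.9084 percentage points.

28.9084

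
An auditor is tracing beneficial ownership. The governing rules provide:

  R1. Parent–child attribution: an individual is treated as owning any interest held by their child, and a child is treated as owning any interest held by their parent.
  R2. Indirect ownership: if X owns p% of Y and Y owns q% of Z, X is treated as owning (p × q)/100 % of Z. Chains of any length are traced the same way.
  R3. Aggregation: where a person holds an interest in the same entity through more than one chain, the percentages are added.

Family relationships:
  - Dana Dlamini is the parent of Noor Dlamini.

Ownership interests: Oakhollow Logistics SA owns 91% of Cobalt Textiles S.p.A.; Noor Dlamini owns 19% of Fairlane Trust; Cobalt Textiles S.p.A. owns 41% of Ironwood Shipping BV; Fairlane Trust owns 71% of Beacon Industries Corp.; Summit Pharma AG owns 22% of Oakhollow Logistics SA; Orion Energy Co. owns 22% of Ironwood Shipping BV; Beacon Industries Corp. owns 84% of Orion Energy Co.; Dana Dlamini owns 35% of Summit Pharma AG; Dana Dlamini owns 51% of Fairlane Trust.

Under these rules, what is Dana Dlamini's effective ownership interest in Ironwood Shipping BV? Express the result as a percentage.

12.05743%

By parent–child attribution (R1), Dana Dlamini is treated as also owning Noor Dlamini's interest in Fairlane Trust, giving 51% + 19% = 70%.
Chain via Fairlane Trust → Beacon Industries Corp. → Orion Energy Co. (R2): 70% × 71% × 84% × 22% = 9.18456% of Ironwood Shipping BV.
Chain via Summit Pharma AG → Oakhollow Logistics SA → Cobalt Textiles S.p.A. (R2): 35% × 22% × 91% × 41% = 2.87287% of Ironwood Shipping BV.
Aggregating (R3): 9.18456% + 2.87287% = 12.05743%.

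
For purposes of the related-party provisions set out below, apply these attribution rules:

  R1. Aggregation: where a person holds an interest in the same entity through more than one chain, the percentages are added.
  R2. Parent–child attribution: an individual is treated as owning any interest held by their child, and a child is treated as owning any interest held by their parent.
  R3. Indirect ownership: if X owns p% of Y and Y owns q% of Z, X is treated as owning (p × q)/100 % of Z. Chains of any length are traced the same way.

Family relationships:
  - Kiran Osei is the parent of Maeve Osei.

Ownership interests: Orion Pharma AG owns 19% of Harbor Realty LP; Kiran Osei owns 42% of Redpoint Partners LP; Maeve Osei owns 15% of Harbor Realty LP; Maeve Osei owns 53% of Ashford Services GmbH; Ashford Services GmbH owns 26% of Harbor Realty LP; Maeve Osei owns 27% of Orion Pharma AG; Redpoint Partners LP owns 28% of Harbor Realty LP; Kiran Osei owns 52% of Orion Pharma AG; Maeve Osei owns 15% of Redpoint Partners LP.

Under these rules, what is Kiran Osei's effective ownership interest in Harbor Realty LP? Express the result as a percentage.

59.75%

By parent–child attribution (R2), Kiran Osei is treated as also owning Maeve Osei's interest in Redpoint Partners LP, giving 42% + 15% = 57%.
By parent–child attribution (R2), Kiran Osei is treated as also owning Maeve Osei's interest in Orion Pharma AG, giving 52% + 27% = 79%.
By parent–child attribution (R2), Kiran Osei is treated as owning Maeve Osei's 53% interest in Ashford Services GmbH.
By parent–child attribution (R2), Kiran Osei is treated as owning Maeve Osei's 15% interest in Harbor Realty LP.
Chain via Redpoint Partners LP (R3): 57% × 28% = 15.96% of Harbor Realty LP.
Chain via Orion Pharma AG (R3): 79% × 19% = 15.01% of Harbor Realty LP.
Chain via Ashford Services GmbH (R3): 53% × 26% = 13.78% of Harbor Realty LP.
Direct interest in Harbor Realty LP: 15%.
Aggregating (R1): 15.96% + 15.01% + 13.78% + 15% = 59.75%.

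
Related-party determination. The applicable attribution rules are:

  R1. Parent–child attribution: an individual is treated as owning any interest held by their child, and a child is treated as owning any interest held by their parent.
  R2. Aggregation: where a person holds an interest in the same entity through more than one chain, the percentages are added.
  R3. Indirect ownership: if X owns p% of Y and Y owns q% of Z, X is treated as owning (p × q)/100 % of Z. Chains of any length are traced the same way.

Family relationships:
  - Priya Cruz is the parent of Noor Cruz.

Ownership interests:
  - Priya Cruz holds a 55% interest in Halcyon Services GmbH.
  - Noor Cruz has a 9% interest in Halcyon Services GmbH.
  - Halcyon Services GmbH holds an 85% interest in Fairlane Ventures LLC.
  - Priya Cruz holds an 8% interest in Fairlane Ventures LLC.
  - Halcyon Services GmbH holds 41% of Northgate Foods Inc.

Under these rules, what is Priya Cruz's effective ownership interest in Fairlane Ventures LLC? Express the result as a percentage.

By parent–child attribution (R1), Priya Cruz is treated as also owning Noor Cruz's interest in Halcyon Services GmbH, giving 55% + 9% = 64%.
Chain via Halcyon Services GmbH (R3): 64% × 85% = 54.4% of Fairlane Ventures LLC.
Direct interest in Fairlane Ventures LLC: 8%.
Aggregating (R2): 54.4% + 8% = 62.4%.

62.4%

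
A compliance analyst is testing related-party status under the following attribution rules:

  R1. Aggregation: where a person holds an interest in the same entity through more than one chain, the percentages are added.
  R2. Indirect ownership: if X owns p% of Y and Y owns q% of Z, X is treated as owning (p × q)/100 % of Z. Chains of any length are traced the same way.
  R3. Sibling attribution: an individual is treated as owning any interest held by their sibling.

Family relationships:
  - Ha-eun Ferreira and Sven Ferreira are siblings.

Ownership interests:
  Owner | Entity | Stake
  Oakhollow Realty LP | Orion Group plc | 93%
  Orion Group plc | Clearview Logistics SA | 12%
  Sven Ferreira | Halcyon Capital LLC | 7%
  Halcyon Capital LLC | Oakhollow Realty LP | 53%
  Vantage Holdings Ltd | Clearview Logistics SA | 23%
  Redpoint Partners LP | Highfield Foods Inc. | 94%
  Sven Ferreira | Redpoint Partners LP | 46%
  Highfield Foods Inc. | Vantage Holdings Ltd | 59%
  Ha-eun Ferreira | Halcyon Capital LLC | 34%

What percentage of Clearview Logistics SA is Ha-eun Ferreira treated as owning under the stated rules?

By sibling attribution (R3), Ha-eun Ferreira is treated as also owning Sven Ferreira's interest in Halcyon Capital LLC, giving 34% + 7% = 41%.
By sibling attribution (R3), Ha-eun Ferreira is treated as owning Sven Ferreira's 46% interest in Redpoint Partners LP.
Chain via Halcyon Capital LLC → Oakhollow Realty LP → Orion Group plc (R2): 41% × 53% × 93% × 12% = 2.425068% of Clearview Logistics SA.
Chain via Redpoint Partners LP → Highfield Foods Inc. → Vantage Holdings Ltd (R2): 46% × 94% × 59% × 23% = 5.867668% of Clearview Logistics SA.
Aggregating (R1): 2.425068% + 5.867668% = 8.292736%.

8.292736%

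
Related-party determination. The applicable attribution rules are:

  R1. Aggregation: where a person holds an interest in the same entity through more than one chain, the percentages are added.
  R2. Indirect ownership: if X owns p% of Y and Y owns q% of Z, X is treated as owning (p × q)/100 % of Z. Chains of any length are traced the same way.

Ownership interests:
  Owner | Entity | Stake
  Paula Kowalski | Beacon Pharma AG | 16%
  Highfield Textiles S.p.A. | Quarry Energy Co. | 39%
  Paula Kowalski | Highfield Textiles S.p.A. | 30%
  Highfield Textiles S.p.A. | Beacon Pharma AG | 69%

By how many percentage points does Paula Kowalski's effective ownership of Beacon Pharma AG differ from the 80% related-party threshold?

Chain via Highfield Textiles S.p.A. (R2): 30% × 69% = 20.7% of Beacon Pharma AG.
Direct interest in Beacon Pharma AG: 16%.
Aggregating (R1): 20.7% + 16% = 36.7%.
36.7% falls short of the 80% threshold by 43.3 percentage points.

43.3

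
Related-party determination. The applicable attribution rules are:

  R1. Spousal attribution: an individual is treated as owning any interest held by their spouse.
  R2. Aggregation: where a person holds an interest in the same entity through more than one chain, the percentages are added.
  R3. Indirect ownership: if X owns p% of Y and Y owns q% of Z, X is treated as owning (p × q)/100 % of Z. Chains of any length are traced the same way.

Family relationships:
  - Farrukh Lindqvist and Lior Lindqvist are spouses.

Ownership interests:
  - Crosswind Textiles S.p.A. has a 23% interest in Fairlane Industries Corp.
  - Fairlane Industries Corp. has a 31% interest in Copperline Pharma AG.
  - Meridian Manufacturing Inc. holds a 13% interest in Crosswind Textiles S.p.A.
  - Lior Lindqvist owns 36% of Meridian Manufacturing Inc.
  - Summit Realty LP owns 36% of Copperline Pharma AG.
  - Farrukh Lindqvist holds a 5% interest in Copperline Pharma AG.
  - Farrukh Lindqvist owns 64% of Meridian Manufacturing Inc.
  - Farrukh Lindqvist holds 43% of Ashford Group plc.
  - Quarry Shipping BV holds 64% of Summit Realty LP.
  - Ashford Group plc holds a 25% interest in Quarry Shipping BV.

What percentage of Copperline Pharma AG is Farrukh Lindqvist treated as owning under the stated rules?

8.4037%

By spousal attribution (R1), Farrukh Lindqvist is treated as also owning Lior Lindqvist's interest in Meridian Manufacturing Inc, giving 64% + 36% = 100%.
Chain via Ashford Group plc → Quarry Shipping BV → Summit Realty LP (R3): 43% × 25% × 64% × 36% = 2.4768% of Copperline Pharma AG.
Chain via Meridian Manufacturing Inc. → Crosswind Textiles S.p.A. → Fairlane Industries Corp. (R3): 100% × 13% × 23% × 31% = 0.9269% of Copperline Pharma AG.
Direct interest in Copperline Pharma AG: 5%.
Aggregating (R2): 2.4768% + 0.9269% + 5% = 8.4037%.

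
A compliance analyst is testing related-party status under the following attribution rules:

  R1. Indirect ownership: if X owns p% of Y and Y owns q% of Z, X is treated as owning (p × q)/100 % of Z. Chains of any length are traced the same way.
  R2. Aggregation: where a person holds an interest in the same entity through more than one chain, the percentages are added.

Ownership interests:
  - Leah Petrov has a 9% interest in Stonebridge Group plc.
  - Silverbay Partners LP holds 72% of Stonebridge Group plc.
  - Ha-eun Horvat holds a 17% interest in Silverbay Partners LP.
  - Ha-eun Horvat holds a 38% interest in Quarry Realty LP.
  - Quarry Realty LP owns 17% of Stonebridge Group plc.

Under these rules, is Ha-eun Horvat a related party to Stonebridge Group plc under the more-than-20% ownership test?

Chain via Silverbay Partners LP (R1): 17% × 72% = 12.24% of Stonebridge Group plc.
Chain via Quarry Realty LP (R1): 38% × 17% = 6.46% of Stonebridge Group plc.
Aggregating (R2): 12.24% + 6.46% = 18.7%.
18.7% does not exceed the 20% threshold, so Ha-eun is not a related party to Stonebridge Group plc.

No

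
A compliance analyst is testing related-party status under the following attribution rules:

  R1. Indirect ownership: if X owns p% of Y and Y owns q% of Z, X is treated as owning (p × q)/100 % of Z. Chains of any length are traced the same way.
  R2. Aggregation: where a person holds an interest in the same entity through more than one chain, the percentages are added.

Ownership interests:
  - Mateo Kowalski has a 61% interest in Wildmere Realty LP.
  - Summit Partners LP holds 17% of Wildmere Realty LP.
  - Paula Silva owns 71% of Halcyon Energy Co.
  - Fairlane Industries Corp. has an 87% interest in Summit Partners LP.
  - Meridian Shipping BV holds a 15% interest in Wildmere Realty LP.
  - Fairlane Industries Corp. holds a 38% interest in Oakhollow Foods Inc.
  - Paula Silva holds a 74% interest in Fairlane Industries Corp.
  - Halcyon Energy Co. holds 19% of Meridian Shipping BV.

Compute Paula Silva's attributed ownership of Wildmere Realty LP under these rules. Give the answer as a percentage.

12.9681%

Chain via Halcyon Energy Co. → Meridian Shipping BV (R1): 71% × 19% × 15% = 2.0235% of Wildmere Realty LP.
Chain via Fairlane Industries Corp. → Summit Partners LP (R1): 74% × 87% × 17% = 10.9446% of Wildmere Realty LP.
Aggregating (R2): 2.0235% + 10.9446% = 12.9681%.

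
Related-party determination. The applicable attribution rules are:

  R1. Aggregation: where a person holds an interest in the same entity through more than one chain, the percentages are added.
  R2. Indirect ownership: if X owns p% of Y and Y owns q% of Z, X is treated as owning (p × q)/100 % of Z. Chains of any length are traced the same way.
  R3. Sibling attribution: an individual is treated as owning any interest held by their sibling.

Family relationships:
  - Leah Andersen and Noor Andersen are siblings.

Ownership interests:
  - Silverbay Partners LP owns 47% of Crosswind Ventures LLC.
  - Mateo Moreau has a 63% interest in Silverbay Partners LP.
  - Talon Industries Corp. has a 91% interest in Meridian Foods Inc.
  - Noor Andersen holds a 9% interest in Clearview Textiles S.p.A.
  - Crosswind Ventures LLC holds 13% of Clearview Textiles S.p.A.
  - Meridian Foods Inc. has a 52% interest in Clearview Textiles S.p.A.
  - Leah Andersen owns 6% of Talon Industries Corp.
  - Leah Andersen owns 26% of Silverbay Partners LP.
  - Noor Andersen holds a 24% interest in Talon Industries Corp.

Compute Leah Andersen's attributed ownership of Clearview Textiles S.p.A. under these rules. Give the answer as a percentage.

By sibling attribution (R3), Leah Andersen is treated as also owning Noor Andersen's interest in Talon Industries Corp, giving 6% + 24% = 30%.
By sibling attribution (R3), Leah Andersen is treated as owning Noor Andersen's 9% interest in Clearview Textiles S.p.A.
Chain via Silverbay Partners LP → Crosswind Ventures LLC (R2): 26% × 47% × 13% = 1.5886% of Clearview Textiles S.p.A.
Chain via Talon Industries Corp. → Meridian Foods Inc. (R2): 30% × 91% × 52% = 14.196% of Clearview Textiles S.p.A.
Direct interest in Clearview Textiles S.p.A: 9%.
Aggregating (R1): 1.5886% + 14.196% + 9% = 24.7846%.

24.7846%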